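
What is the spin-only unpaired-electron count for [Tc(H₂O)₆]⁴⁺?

3 unpaired electrons

Summing ligand charges against the +4 overall charge gives an oxidation state of +4 for technetium.
Group 7 minus oxidation state 4 gives a d³ configuration.
In an octahedral field the d³ configuration is t₂g³e_g⁰ (only one arrangement possible), giving 3 unpaired electrons.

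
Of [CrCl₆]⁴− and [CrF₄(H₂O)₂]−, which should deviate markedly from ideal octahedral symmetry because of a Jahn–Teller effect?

[CrCl₆]⁴−

[CrCl₆]⁴−: Summing ligand charges against the −4 overall charge gives an oxidation state of +2 for chromium. Chromium is a group-6 element; Cr(II) is therefore d⁴. Chloride is a weak-field ligand for a first-row metal, so the complex is high-spin. The t₂g³e_g¹ (high-spin) configuration has an unevenly filled e_g set; the Jahn–Teller theorem predicts a tetragonal distortion (typically axial elongation) to lift the degeneracy.
[CrF₄(H₂O)₂]−: Ligand charges: each fluoride is −1; water is neutral. With an overall charge of −1 the chromium centre must be in the +3 oxidation state. Group 6 minus oxidation state 3 gives a d³ configuration. The d³ configuration leaves the e_g set evenly filled (or empty) — no strong Jahn–Teller driving force.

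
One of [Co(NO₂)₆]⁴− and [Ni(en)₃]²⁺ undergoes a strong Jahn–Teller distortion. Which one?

[Co(NO₂)₆]⁴−

[Co(NO₂)₆]⁴−: Each nitro (N-bound nitrite) is −1; balancing the −4 overall charge requires Co(II). Co sits in group 9, so the d-electron count is 9 − 2 = 7. Nitro (N-bound nitrite) is a strong-field ligand (high in the spectrochemical series) for a first-row metal, so the complex is low-spin. The t₂g⁶e_g¹ (low-spin) configuration has an unevenly filled e_g set; the Jahn–Teller theorem predicts a tetragonal distortion (typically axial elongation) to lift the degeneracy.
[Ni(en)₃]²⁺: Summing ligand charges against the +2 overall charge gives an oxidation state of +2 for nickel. Ni sits in group 10, so the d-electron count is 10 − 2 = 8. The d⁸ configuration leaves the e_g set evenly filled (or empty) — no strong Jahn–Teller driving force.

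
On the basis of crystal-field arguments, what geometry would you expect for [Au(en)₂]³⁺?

Summing ligand charges against the +3 overall charge gives an oxidation state of +3 for gold.
Au sits in group 11, so the d-electron count is 11 − 3 = 8.
Counting donor atoms: 2×ethylenediamine (bidentate) → 4 donors. Coordination number = 4.
A 5d d⁸ ion has a large crystal-field splitting; square planar leaves the high-energy d_{x²−y²} orbital empty and maximises CFSE.

square planar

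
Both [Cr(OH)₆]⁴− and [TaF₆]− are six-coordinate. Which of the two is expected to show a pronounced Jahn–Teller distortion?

[Cr(OH)₆]⁴−: Ligand charges: each hydroxide is −1. With an overall charge of −4 the chromium centre must be in the +2 oxidation state. Group 6 minus oxidation state 2 gives a d⁴ configuration. Hydroxide is a weak-field ligand for a first-row metal, so the complex is high-spin. The t₂g³e_g¹ (high-spin) configuration has an unevenly filled e_g set; the Jahn–Teller theorem predicts a tetragonal distortion (typically axial elongation) to lift the degeneracy.
[TaF₆]−: Summing ligand charges against the −1 overall charge gives an oxidation state of +5 for tantalum. Tantalum is a group-5 element; Ta(V) is therefore d⁰. The d⁰ configuration leaves the e_g set evenly filled (or empty) — no strong Jahn–Teller driving force.

[Cr(OH)₆]⁴−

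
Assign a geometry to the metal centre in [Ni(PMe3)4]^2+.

Summing ligand charges against the +2 overall charge gives an oxidation state of +2 for nickel.
Ni sits in group 10, so the d-electron count is 10 − 2 = 8.
Coordination number: 4.
Trimethylphosphine is a strong-field ligand (high in the spectrochemical series).
A 3d d⁸ ion with strong-field ligands gains enough CFSE to favour square planar over tetrahedral.

square planar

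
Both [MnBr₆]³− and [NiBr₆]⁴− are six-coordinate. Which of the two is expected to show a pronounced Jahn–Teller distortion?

[MnBr₆]³−: Each bromide is −1; balancing the −3 overall charge requires Mn(III). Mn sits in group 7, so the d-electron count is 7 − 3 = 4. Bromide is a weak-field ligand for a first-row metal, so the complex is high-spin. The t₂g³e_g¹ (high-spin) configuration has an unevenly filled e_g set; the Jahn–Teller theorem predicts a tetragonal distortion (typically axial elongation) to lift the degeneracy.
[NiBr₆]⁴−: Summing ligand charges against the −4 overall charge gives an oxidation state of +2 for nickel. Nickel is a group-10 element; Ni(II) is therefore d⁸. The d⁸ configuration leaves the e_g set evenly filled (or empty) — no strong Jahn–Teller driving force.

[MnBr₆]³−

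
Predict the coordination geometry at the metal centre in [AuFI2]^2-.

Summing ligand charges against the −2 overall charge gives an oxidation state of +1 for gold.
Au sits in group 11, so the d-electron count is 11 − 1 = 10.
Coordination number: 3.
Three ligands around a d¹⁰ centre minimise repulsion in a trigonal-planar arrangement.

trigonal planar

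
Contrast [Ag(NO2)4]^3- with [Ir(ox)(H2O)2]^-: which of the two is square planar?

For [Ag(NO2)4]^3-: Ligand charges: each nitro (N-bound nitrite) is −1. With an overall charge of −3 the silver centre must be in the +1 oxidation state. Silver is a group-11 element; Ag(I) is therefore d¹⁰. A d¹⁰ ion has no crystal-field stabilisation preference between square planar and tetrahedral, so four ligands adopt the sterically favoured tetrahedral geometry. → tetrahedral.
For [Ir(ox)(H2O)2]^-: Ligand charges: each oxalate is −2; water is neutral. With an overall charge of −1 the iridium centre must be in the +1 oxidation state. Iridium is a group-9 element; Ir(I) is therefore d⁸. A 5d d⁸ ion has a large crystal-field splitting; square planar leaves the high-energy d_{x²−y²} orbital empty and maximises CFSE. → square planar.

[Ir(ox)(H2O)2]^-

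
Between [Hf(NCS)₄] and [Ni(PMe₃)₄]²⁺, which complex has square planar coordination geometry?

For [Hf(NCS)₄]: Ligand charges: each isothiocyanate is −1. With an overall charge of 0 the hafnium centre must be in the +4 oxidation state. Hf sits in group 4, so the d-electron count is 4 − 4 = 0. A d⁰ ion has no crystal-field stabilisation preference between square planar and tetrahedral, so four ligands adopt the sterically favoured tetrahedral geometry. → tetrahedral.
For [Ni(PMe₃)₄]²⁺: Trimethylphosphine is neutral; balancing the +2 overall charge requires Ni(II). Group 10 minus oxidation state 2 gives a d⁸ configuration. Trimethylphosphine is a strong-field ligand (high in the spectrochemical series). A 3d d⁸ ion with strong-field ligands gains enough CFSE to favour square planar over tetrahedral. → square planar.

[Ni(PMe₃)₄]²⁺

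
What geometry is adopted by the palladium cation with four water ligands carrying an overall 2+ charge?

square planar

Summing ligand charges against the +2 overall charge gives an oxidation state of +2 for palladium.
Group 10 minus oxidation state 2 gives a d⁸ configuration.
Coordination number: 4.
A 4d d⁸ ion has a large crystal-field splitting; square planar leaves the high-energy d_{x²−y²} orbital empty and maximises CFSE.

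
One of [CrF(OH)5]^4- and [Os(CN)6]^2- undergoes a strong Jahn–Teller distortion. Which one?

[CrF(OH)5]^4-: Each fluoride is −1; each hydroxide is −1; balancing the −4 overall charge requires Cr(II). Group 6 minus oxidation state 2 gives a d⁴ configuration. Fluoride and hydroxide are weak-field ligands for a first-row metal, so the complex is high-spin. The t₂g³e_g¹ (high-spin) configuration has an unevenly filled e_g set; the Jahn–Teller theorem predicts a tetragonal distortion (typically axial elongation) to lift the degeneracy.
[Os(CN)6]^2-: Ligand charges: each cyanide is −1. With an overall charge of −2 the osmium centre must be in the +4 oxidation state. Group 8 minus oxidation state 4 gives a d⁴ configuration. A 5d ion has a large Δₒ and is invariably low-spin. The d⁴ configuration leaves the e_g set evenly filled (or empty) — no strong Jahn–Teller driving force.

[CrF(OH)5]^4-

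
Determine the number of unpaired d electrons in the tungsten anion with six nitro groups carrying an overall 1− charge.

1 unpaired electron

Summing ligand charges against the −1 overall charge gives an oxidation state of +5 for tungsten.
Tungsten is a group-6 element; W(V) is therefore d¹.
In an octahedral field the d¹ configuration is t₂g¹e_g⁰ (only one arrangement possible), giving 1 unpaired electron.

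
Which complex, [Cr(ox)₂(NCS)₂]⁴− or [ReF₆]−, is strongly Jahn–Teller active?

[Cr(ox)₂(NCS)₂]⁴−: Ligand charges: each oxalate is −2; each isothiocyanate is −1. With an overall charge of −4 the chromium centre must be in the +2 oxidation state. Chromium is a group-6 element; Cr(II) is therefore d⁴. Isothiocyanate and oxalate are weak-field ligands for a first-row metal, so the complex is high-spin. The t₂g³e_g¹ (high-spin) configuration has an unevenly filled e_g set; the Jahn–Teller theorem predicts a tetragonal distortion (typically axial elongation) to lift the degeneracy.
[ReF₆]−: Each fluoride is −1; balancing the −1 overall charge requires Re(V). Group 7 minus oxidation state 5 gives a d² configuration. The d² configuration leaves the e_g set evenly filled (or empty) — no strong Jahn–Teller driving force.

[Cr(ox)₂(NCS)₂]⁴−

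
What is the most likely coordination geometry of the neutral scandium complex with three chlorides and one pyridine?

Each chloride is −1; pyridine is neutral; balancing the 0 overall charge requires Sc(III).
Group 3 minus oxidation state 3 gives a d⁰ configuration.
With 4 monodentate ligands the coordination number is 4.
A d⁰ ion has no crystal-field stabilisation preference between square planar and tetrahedral, so four ligands adopt the sterically favoured tetrahedral geometry.

tetrahedral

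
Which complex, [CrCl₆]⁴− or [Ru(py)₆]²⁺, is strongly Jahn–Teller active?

[CrCl₆]⁴−: Ligand charges: each chloride is −1. With an overall charge of −4 the chromium centre must be in the +2 oxidation state. Cr sits in group 6, so the d-electron count is 6 − 2 = 4. Chloride is a weak-field ligand for a first-row metal, so the complex is high-spin. The t₂g³e_g¹ (high-spin) configuration has an unevenly filled e_g set; the Jahn–Teller theorem predicts a tetragonal distortion (typically axial elongation) to lift the degeneracy.
[Ru(py)₆]²⁺: Ligand charges: pyridine is neutral. With an overall charge of +2 the ruthenium centre must be in the +2 oxidation state. Ruthenium is a group-8 element; Ru(II) is therefore d⁶. A 4d ion has a large Δₒ and is invariably low-spin. The d⁶ configuration leaves the e_g set evenly filled (or empty) — no strong Jahn–Teller driving force.

[CrCl₆]⁴−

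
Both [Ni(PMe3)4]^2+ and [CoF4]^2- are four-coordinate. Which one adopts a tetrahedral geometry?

For [Ni(PMe3)4]^2+: Ligand charges: trimethylphosphine is neutral. With an overall charge of +2 the nickel centre must be in the +2 oxidation state. Nickel is a group-10 element; Ni(II) is therefore d⁸. Trimethylphosphine is a strong-field ligand (high in the spectrochemical series). A 3d d⁸ ion with strong-field ligands gains enough CFSE to favour square planar over tetrahedral. → square planar.
For [CoF4]^2-: Each fluoride is −1; balancing the −2 overall charge requires Co(II). Cobalt is a group-9 element; Co(II) is therefore d⁷. For a high-spin 3d d⁷ ion with weak-field ligands the small Δₜ gives little square-planar CFSE advantage, so four ligands adopt the sterically favoured tetrahedral geometry. → tetrahedral.

[CoF4]^2-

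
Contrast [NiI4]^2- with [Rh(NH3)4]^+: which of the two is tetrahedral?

For [NiI4]^2-: Summing ligand charges against the −2 overall charge gives an oxidation state of +2 for nickel. Nickel is a group-10 element; Ni(II) is therefore d⁸. Iodide is a weak-field ligand. With weak-field ligands the CFSE gain from square planar is small, so a 3d d⁸ ion takes the sterically preferred tetrahedral geometry. → tetrahedral.
For [Rh(NH3)4]^+: Ammonia is neutral; balancing the +1 overall charge requires Rh(I). Rh sits in group 9, so the d-electron count is 9 − 1 = 8. A 4d d⁸ ion has a large crystal-field splitting; square planar leaves the high-energy d_{x²−y²} orbital empty and maximises CFSE. → square planar.

[NiI4]^2-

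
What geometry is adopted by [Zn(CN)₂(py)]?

trigonal planar

Summing ligand charges against the 0 overall charge gives an oxidation state of +2 for zinc.
Group 12 minus oxidation state 2 gives a d¹⁰ configuration.
With 3 monodentate ligands the coordination number is 3.
Three ligands around a d¹⁰ centre minimise repulsion in a trigonal-planar arrangement.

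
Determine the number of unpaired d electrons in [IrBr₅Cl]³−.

Ligand charges: each bromide is −1; each chloride is −1. With an overall charge of −3 the iridium centre must be in the +3 oxidation state.
Iridium is a group-9 element; Ir(III) is therefore d⁶.
The spin state decides the count: a 5d ion has a large Δₒ and is invariably low-spin.
An octahedral low-spin d⁶ ion is t₂g⁶e_g⁰, giving 0 unpaired electrons.

0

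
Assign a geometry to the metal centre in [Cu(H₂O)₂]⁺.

linear

Ligand charges: water is neutral. With an overall charge of +1 the copper centre must be in the +1 oxidation state.
Group 11 minus oxidation state 1 gives a d¹⁰ configuration.
Coordination number: 2.
A d¹⁰ ion with only two ligands adopts a linear arrangement (sp hybridisation; no CFSE preference).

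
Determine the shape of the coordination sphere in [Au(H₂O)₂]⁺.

linear

Summing ligand charges against the +1 overall charge gives an oxidation state of +1 for gold.
Group 11 minus oxidation state 1 gives a d¹⁰ configuration.
Coordination number: 2.
A d¹⁰ ion with only two ligands adopts a linear arrangement (sp hybridisation; no CFSE preference).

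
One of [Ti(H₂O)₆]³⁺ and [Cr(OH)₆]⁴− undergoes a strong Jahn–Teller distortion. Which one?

[Cr(OH)₆]⁴−

[Ti(H₂O)₆]³⁺: Water is neutral; balancing the +3 overall charge requires Ti(III). Ti sits in group 4, so the d-electron count is 4 − 3 = 1. The d¹ configuration leaves the e_g set evenly filled (or empty) — no strong Jahn–Teller driving force.
[Cr(OH)₆]⁴−: Ligand charges: each hydroxide is −1. With an overall charge of −4 the chromium centre must be in the +2 oxidation state. Group 6 minus oxidation state 2 gives a d⁴ configuration. Hydroxide is a weak-field ligand for a first-row metal, so the complex is high-spin. The t₂g³e_g¹ (high-spin) configuration has an unevenly filled e_g set; the Jahn–Teller theorem predicts a tetragonal distortion (typically axial elongation) to lift the degeneracy.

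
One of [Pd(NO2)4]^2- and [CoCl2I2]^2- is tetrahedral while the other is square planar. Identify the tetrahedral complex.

[CoCl2I2]^2-

For [Pd(NO2)4]^2-: Ligand charges: each nitro (N-bound nitrite) is −1. With an overall charge of −2 the palladium centre must be in the +2 oxidation state. Pd sits in group 10, so the d-electron count is 10 − 2 = 8. A 4d d⁸ ion has a large crystal-field splitting; square planar leaves the high-energy d_{x²−y²} orbital empty and maximises CFSE. → square planar.
For [CoCl2I2]^2-: Ligand charges: each chloride is −1; each iodide is −1. With an overall charge of −2 the cobalt centre must be in the +2 oxidation state. Co sits in group 9, so the d-electron count is 9 − 2 = 7. For a high-spin 3d d⁷ ion with weak-field ligands the small Δₜ gives little square-planar CFSE advantage, so four ligands adopt the sterically favoured tetrahedral geometry. → tetrahedral.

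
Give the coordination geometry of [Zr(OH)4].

Each hydroxide is −1; balancing the 0 overall charge requires Zr(IV).
Zr sits in group 4, so the d-electron count is 4 − 4 = 0.
With 4 monodentate ligands the coordination number is 4.
A d⁰ ion has no crystal-field stabilisation preference between square planar and tetrahedral, so four ligands adopt the sterically favoured tetrahedral geometry.

tetrahedral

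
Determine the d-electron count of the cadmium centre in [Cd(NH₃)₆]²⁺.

Ammonia is neutral; balancing the +2 overall charge requires Cd(II).
Cd sits in group 12, so the d-electron count is 12 − 2 = 10.

d10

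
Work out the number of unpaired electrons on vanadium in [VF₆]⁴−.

Summing ligand charges against the −4 overall charge gives an oxidation state of +2 for vanadium.
Group 5 minus oxidation state 2 gives a d³ configuration.
In an octahedral field the d³ configuration is t₂g³e_g⁰ (only one arrangement possible), giving 3 unpaired electrons.

3 unpaired electrons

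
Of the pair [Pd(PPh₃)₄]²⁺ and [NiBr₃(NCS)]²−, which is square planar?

For [Pd(PPh₃)₄]²⁺: Triphenylphosphine is neutral; balancing the +2 overall charge requires Pd(II). Pd sits in group 10, so the d-electron count is 10 − 2 = 8. A 4d d⁸ ion has a large crystal-field splitting; square planar leaves the high-energy d_{x²−y²} orbital empty and maximises CFSE. → square planar.
For [NiBr₃(NCS)]²−: Ligand charges: each bromide is −1; each isothiocyanate is −1. With an overall charge of −2 the nickel centre must be in the +2 oxidation state. Group 10 minus oxidation state 2 gives a d⁸ configuration. Bromide and isothiocyanate are weak-field ligands. With weak-field ligands the CFSE gain from square planar is small, so a 3d d⁸ ion takes the sterically preferred tetrahedral geometry. → tetrahedral.

[Pd(PPh₃)₄]²⁺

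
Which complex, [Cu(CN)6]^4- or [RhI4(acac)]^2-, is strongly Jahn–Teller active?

[Cu(CN)6]^4-

[Cu(CN)6]^4-: Summing ligand charges against the −4 overall charge gives an oxidation state of +2 for copper. Cu sits in group 11, so the d-electron count is 11 − 2 = 9. The t₂g⁶e_g³ configuration has an unevenly filled e_g set; the Jahn–Teller theorem predicts a tetragonal distortion (typically axial elongation) to lift the degeneracy.
[RhI4(acac)]^2-: Summing ligand charges against the −2 overall charge gives an oxidation state of +3 for rhodium. Group 9 minus oxidation state 3 gives a d⁶ configuration. A 4d ion has a large Δₒ and is invariably low-spin. The d⁶ configuration leaves the e_g set evenly filled (or empty) — no strong Jahn–Teller driving force.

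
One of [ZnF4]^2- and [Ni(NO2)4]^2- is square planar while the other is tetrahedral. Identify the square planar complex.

[Ni(NO2)4]^2-

For [ZnF4]^2-: Summing ligand charges against the −2 overall charge gives an oxidation state of +2 for zinc. Group 12 minus oxidation state 2 gives a d¹⁰ configuration. A d¹⁰ ion has no crystal-field stabilisation preference between square planar and tetrahedral, so four ligands adopt the sterically favoured tetrahedral geometry. → tetrahedral.
For [Ni(NO2)4]^2-: Each nitro (N-bound nitrite) is −1; balancing the −2 overall charge requires Ni(II). Nickel is a group-10 element; Ni(II) is therefore d⁸. Nitro (N-bound nitrite) is a strong-field ligand (high in the spectrochemical series). A 3d d⁸ ion with strong-field ligands gains enough CFSE to favour square planar over tetrahedral. → square planar.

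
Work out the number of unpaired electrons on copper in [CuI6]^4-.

1

Each iodide is −1; balancing the −4 overall charge requires Cu(II).
Group 11 minus oxidation state 2 gives a d⁹ configuration.
In an octahedral field the d⁹ configuration is t₂g⁶e_g³ (only one arrangement possible), giving 1 unpaired electron.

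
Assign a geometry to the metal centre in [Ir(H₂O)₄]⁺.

square planar

Summing ligand charges against the +1 overall charge gives an oxidation state of +1 for iridium.
Ir sits in group 9, so the d-electron count is 9 − 1 = 8.
Coordination number: 4.
A 5d d⁸ ion has a large crystal-field splitting; square planar leaves the high-energy d_{x²−y²} orbital empty and maximises CFSE.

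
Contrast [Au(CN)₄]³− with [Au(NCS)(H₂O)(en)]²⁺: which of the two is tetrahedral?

[Au(CN)₄]³−

For [Au(CN)₄]³−: Summing ligand charges against the −3 overall charge gives an oxidation state of +1 for gold. Gold is a group-11 element; Au(I) is therefore d¹⁰. A d¹⁰ ion has no crystal-field stabilisation preference between square planar and tetrahedral, so four ligands adopt the sterically favoured tetrahedral geometry. → tetrahedral.
For [Au(NCS)(H₂O)(en)]²⁺: Summing ligand charges against the +2 overall charge gives an oxidation state of +3 for gold. Au sits in group 11, so the d-electron count is 11 − 3 = 8. A 5d d⁸ ion has a large crystal-field splitting; square planar leaves the high-energy d_{x²−y²} orbital empty and maximises CFSE. → square planar.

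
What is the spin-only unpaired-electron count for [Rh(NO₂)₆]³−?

0

Ligand charges: each nitro (N-bound nitrite) is −1. With an overall charge of −3 the rhodium centre must be in the +3 oxidation state.
Group 9 minus oxidation state 3 gives a d⁶ configuration.
The spin state decides the count: a 4d ion has a large Δₒ and is invariably low-spin.
An octahedral low-spin d⁶ ion is t₂g⁶e_g⁰, giving 0 unpaired electrons.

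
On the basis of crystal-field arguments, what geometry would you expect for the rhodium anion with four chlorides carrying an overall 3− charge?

Ligand charges: each chloride is −1. With an overall charge of −3 the rhodium centre must be in the +1 oxidation state.
Rhodium is a group-9 element; Rh(I) is therefore d⁸.
Coordination number: 4.
A 4d d⁸ ion has a large crystal-field splitting; square planar leaves the high-energy d_{x²−y²} orbital empty and maximises CFSE.

square planar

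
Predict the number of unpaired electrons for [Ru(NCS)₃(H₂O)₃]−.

Ligand charges: each isothiocyanate is −1; water is neutral. With an overall charge of −1 the ruthenium centre must be in the +2 oxidation state.
Group 8 minus oxidation state 2 gives a d⁶ configuration.
The spin state decides the count: a 4d ion has a large Δₒ and is invariably low-spin.
An octahedral low-spin d⁶ ion is t₂g⁶e_g⁰, giving 0 unpaired electrons.

0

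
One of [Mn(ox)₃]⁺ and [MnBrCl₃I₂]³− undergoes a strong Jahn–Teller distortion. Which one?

[MnBrCl₃I₂]³−

[Mn(ox)₃]⁺: Ligand charges: each oxalate is −2. With an overall charge of +1 the manganese centre must be in the +7 oxidation state. Mn sits in group 7, so the d-electron count is 7 − 7 = 0. The d⁰ configuration leaves the e_g set evenly filled (or empty) — no strong Jahn–Teller driving force.
[MnBrCl₃I₂]³−: Each bromide is −1; each chloride is −1; each iodide is −1; balancing the −3 overall charge requires Mn(III). Group 7 minus oxidation state 3 gives a d⁴ configuration. Bromide, chloride, and iodide are weak-field ligands for a first-row metal, so the complex is high-spin. The t₂g³e_g¹ (high-spin) configuration has an unevenly filled e_g set; the Jahn–Teller theorem predicts a tetragonal distortion (typically axial elongation) to lift the degeneracy.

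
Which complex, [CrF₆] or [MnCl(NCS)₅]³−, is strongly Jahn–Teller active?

[CrF₆]: Ligand charges: each fluoride is −1. With an overall charge of 0 the chromium centre must be in the +6 oxidation state. Cr sits in group 6, so the d-electron count is 6 − 6 = 0. The d⁰ configuration leaves the e_g set evenly filled (or empty) — no strong Jahn–Teller driving force.
[MnCl(NCS)₅]³−: Ligand charges: each chloride is −1; each isothiocyanate is −1. With an overall charge of −3 the manganese centre must be in the +3 oxidation state. Group 7 minus oxidation state 3 gives a d⁴ configuration. Chloride and isothiocyanate are weak-field ligands for a first-row metal, so the complex is high-spin. The t₂g³e_g¹ (high-spin) configuration has an unevenly filled e_g set; the Jahn–Teller theorem predicts a tetragonal distortion (typically axial elongation) to lift the degeneracy.

[MnCl(NCS)₅]³−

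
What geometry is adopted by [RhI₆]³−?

octahedral

Ligand charges: each iodide is −1. With an overall charge of −3 the rhodium centre must be in the +3 oxidation state.
Group 9 minus oxidation state 3 gives a d⁶ configuration.
Coordination number: 6.
Six donors around a single metal centre give an octahedral coordination sphere.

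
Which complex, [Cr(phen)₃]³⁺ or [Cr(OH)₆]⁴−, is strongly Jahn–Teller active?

[Cr(phen)₃]³⁺: Summing ligand charges against the +3 overall charge gives an oxidation state of +3 for chromium. Chromium is a group-6 element; Cr(III) is therefore d³. The d³ configuration leaves the e_g set evenly filled (or empty) — no strong Jahn–Teller driving force.
[Cr(OH)₆]⁴−: Ligand charges: each hydroxide is −1. With an overall charge of −4 the chromium centre must be in the +2 oxidation state. Group 6 minus oxidation state 2 gives a d⁴ configuration. Hydroxide is a weak-field ligand for a first-row metal, so the complex is high-spin. The t₂g³e_g¹ (high-spin) configuration has an unevenly filled e_g set; the Jahn–Teller theorem predicts a tetragonal distortion (typically axial elongation) to lift the degeneracy.

[Cr(OH)₆]⁴−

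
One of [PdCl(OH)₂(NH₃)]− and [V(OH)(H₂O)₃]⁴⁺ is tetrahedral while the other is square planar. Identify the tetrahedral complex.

For [PdCl(OH)₂(NH₃)]−: Summing ligand charges against the −1 overall charge gives an oxidation state of +2 for palladium. Group 10 minus oxidation state 2 gives a d⁸ configuration. A 4d d⁸ ion has a large crystal-field splitting; square planar leaves the high-energy d_{x²−y²} orbital empty and maximises CFSE. → square planar.
For [V(OH)(H₂O)₃]⁴⁺: Ligand charges: each hydroxide is −1; water is neutral. With an overall charge of +4 the vanadium centre must be in the +5 oxidation state. V sits in group 5, so the d-electron count is 5 − 5 = 0. A d⁰ ion has no crystal-field stabilisation preference between square planar and tetrahedral, so four ligands adopt the sterically favoured tetrahedral geometry. → tetrahedral.

[V(OH)(H₂O)₃]⁴⁺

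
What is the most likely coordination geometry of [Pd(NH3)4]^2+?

square planar

Ligand charges: ammonia is neutral. With an overall charge of +2 the palladium centre must be in the +2 oxidation state.
Palladium is a group-10 element; Pd(II) is therefore d⁸.
With 4 monodentate ligands the coordination number is 4.
A 4d d⁸ ion has a large crystal-field splitting; square planar leaves the high-energy d_{x²−y²} orbital empty and maximises CFSE.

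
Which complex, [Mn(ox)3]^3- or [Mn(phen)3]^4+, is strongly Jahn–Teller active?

[Mn(ox)3]^3-

[Mn(ox)3]^3-: Each oxalate is −2; balancing the −3 overall charge requires Mn(III). Group 7 minus oxidation state 3 gives a d⁴ configuration. Oxalate is a weak-field ligand for a first-row metal, so the complex is high-spin. The t₂g³e_g¹ (high-spin) configuration has an unevenly filled e_g set; the Jahn–Teller theorem predicts a tetragonal distortion (typically axial elongation) to lift the degeneracy.
[Mn(phen)3]^4+: Summing ligand charges against the +4 overall charge gives an oxidation state of +4 for manganese. Manganese is a group-7 element; Mn(IV) is therefore d³. The d³ configuration leaves the e_g set evenly filled (or empty) — no strong Jahn–Teller driving force.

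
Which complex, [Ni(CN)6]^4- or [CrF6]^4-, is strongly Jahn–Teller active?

[CrF6]^4-

[Ni(CN)6]^4-: Each cyanide is −1; balancing the −4 overall charge requires Ni(II). Nickel is a group-10 element; Ni(II) is therefore d⁸. The d⁸ configuration leaves the e_g set evenly filled (or empty) — no strong Jahn–Teller driving force.
[CrF6]^4-: Ligand charges: each fluoride is −1. With an overall charge of −4 the chromium centre must be in the +2 oxidation state. Chromium is a group-6 element; Cr(II) is therefore d⁴. Fluoride is a weak-field ligand for a first-row metal, so the complex is high-spin. The t₂g³e_g¹ (high-spin) configuration has an unevenly filled e_g set; the Jahn–Teller theorem predicts a tetragonal distortion (typically axial elongation) to lift the degeneracy.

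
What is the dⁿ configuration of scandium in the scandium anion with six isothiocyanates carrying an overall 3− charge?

d⁰

Each isothiocyanate is −1; balancing the −3 overall charge requires Sc(III).
Scandium is a group-3 element; Sc(III) is therefore d⁰.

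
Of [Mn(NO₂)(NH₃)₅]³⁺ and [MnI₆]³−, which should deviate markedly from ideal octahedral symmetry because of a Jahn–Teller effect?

[MnI₆]³−

[Mn(NO₂)(NH₃)₅]³⁺: Each nitro (N-bound nitrite) is −1; ammonia is neutral; balancing the +3 overall charge requires Mn(IV). Group 7 minus oxidation state 4 gives a d³ configuration. The d³ configuration leaves the e_g set evenly filled (or empty) — no strong Jahn–Teller driving force.
[MnI₆]³−: Each iodide is −1; balancing the −3 overall charge requires Mn(III). Group 7 minus oxidation state 3 gives a d⁴ configuration. Iodide is a weak-field ligand for a first-row metal, so the complex is high-spin. The t₂g³e_g¹ (high-spin) configuration has an unevenly filled e_g set; the Jahn–Teller theorem predicts a tetragonal distortion (typically axial elongation) to lift the degeneracy.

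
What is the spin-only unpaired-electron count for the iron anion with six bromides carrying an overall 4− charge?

Each bromide is −1; balancing the −4 overall charge requires Fe(II).
Fe sits in group 8, so the d-electron count is 8 − 2 = 6.
The spin state decides the count: Bromide is a weak-field ligand for a first-row metal, so the complex is high-spin.
An octahedral high-spin d⁶ ion is t₂g⁴e_g², giving 4 unpaired electrons.

4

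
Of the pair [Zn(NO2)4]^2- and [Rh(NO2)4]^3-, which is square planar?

[Rh(NO2)4]^3-

For [Zn(NO2)4]^2-: Ligand charges: each nitro (N-bound nitrite) is −1. With an overall charge of −2 the zinc centre must be in the +2 oxidation state. Group 12 minus oxidation state 2 gives a d¹⁰ configuration. A d¹⁰ ion has no crystal-field stabilisation preference between square planar and tetrahedral, so four ligands adopt the sterically favoured tetrahedral geometry. → tetrahedral.
For [Rh(NO2)4]^3-: Summing ligand charges against the −3 overall charge gives an oxidation state of +1 for rhodium. Rhodium is a group-9 element; Rh(I) is therefore d⁸. A 4d d⁸ ion has a large crystal-field splitting; square planar leaves the high-energy d_{x²−y²} orbital empty and maximises CFSE. → square planar.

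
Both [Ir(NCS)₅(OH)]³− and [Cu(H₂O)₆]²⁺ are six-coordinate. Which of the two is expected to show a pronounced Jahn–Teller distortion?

[Ir(NCS)₅(OH)]³−: Ligand charges: each isothiocyanate is −1; each hydroxide is −1. With an overall charge of −3 the iridium centre must be in the +3 oxidation state. Group 9 minus oxidation state 3 gives a d⁶ configuration. A 5d ion has a large Δₒ and is invariably low-spin. The d⁶ configuration leaves the e_g set evenly filled (or empty) — no strong Jahn–Teller driving force.
[Cu(H₂O)₆]²⁺: Water is neutral; balancing the +2 overall charge requires Cu(II). Copper is a group-11 element; Cu(II) is therefore d⁹. The t₂g⁶e_g³ configuration has an unevenly filled e_g set; the Jahn–Teller theorem predicts a tetragonal distortion (typically axial elongation) to lift the degeneracy.

[Cu(H₂O)₆]²⁺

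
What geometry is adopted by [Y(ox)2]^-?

tetrahedral

Ligand charges: each oxalate is −2. With an overall charge of −1 the yttrium centre must be in the +3 oxidation state.
Group 3 minus oxidation state 3 gives a d⁰ configuration.
Counting donor atoms: 2×oxalate (bidentate) → 4 donors. Coordination number = 4.
A d⁰ ion has no crystal-field stabilisation preference between square planar and tetrahedral, so four ligands adopt the sterically favoured tetrahedral geometry.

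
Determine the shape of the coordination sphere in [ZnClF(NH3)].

trigonal planar

Ligand charges: each chloride is −1; each fluoride is −1; ammonia is neutral. With an overall charge of 0 the zinc centre must be in the +2 oxidation state.
Zn sits in group 12, so the d-electron count is 12 − 2 = 10.
Coordination number: 3.
Three ligands around a d¹⁰ centre minimise repulsion in a trigonal-planar arrangement.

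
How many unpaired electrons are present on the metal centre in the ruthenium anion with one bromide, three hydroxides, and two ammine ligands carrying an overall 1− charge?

1 unpaired electron

Each bromide is −1; each hydroxide is −1; ammonia is neutral; balancing the −1 overall charge requires Ru(III).
Group 8 minus oxidation state 3 gives a d⁵ configuration.
The spin state decides the count: a 4d ion has a large Δₒ and is invariably low-spin.
An octahedral low-spin d⁵ ion is t₂g⁵e_g⁰, giving 1 unpaired electron.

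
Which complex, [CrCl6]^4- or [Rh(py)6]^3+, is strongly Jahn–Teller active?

[CrCl6]^4-

[CrCl6]^4-: Each chloride is −1; balancing the −4 overall charge requires Cr(II). Group 6 minus oxidation state 2 gives a d⁴ configuration. Chloride is a weak-field ligand for a first-row metal, so the complex is high-spin. The t₂g³e_g¹ (high-spin) configuration has an unevenly filled e_g set; the Jahn–Teller theorem predicts a tetragonal distortion (typically axial elongation) to lift the degeneracy.
[Rh(py)6]^3+: Ligand charges: pyridine is neutral. With an overall charge of +3 the rhodium centre must be in the +3 oxidation state. Rhodium is a group-9 element; Rh(III) is therefore d⁶. A 4d ion has a large Δₒ and is invariably low-spin. The d⁶ configuration leaves the e_g set evenly filled (or empty) — no strong Jahn–Teller driving force.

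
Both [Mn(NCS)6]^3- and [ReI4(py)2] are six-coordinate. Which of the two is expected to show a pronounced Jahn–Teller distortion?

[Mn(NCS)6]^3-

[Mn(NCS)6]^3-: Each isothiocyanate is −1; balancing the −3 overall charge requires Mn(III). Manganese is a group-7 element; Mn(III) is therefore d⁴. Isothiocyanate is a weak-field ligand for a first-row metal, so the complex is high-spin. The t₂g³e_g¹ (high-spin) configuration has an unevenly filled e_g set; the Jahn–Teller theorem predicts a tetragonal distortion (typically axial elongation) to lift the degeneracy.
[ReI4(py)2]: Summing ligand charges against the 0 overall charge gives an oxidation state of +4 for rhenium. Rhenium is a group-7 element; Re(IV) is therefore d³. The d³ configuration leaves the e_g set evenly filled (or empty) — no strong Jahn–Teller driving force.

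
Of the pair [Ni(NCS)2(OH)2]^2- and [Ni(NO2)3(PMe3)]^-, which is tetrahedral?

For [Ni(NCS)2(OH)2]^2-: Each isothiocyanate is −1; each hydroxide is −1; balancing the −2 overall charge requires Ni(II). Nickel is a group-10 element; Ni(II) is therefore d⁸. Hydroxide and isothiocyanate are weak-field ligands. With weak-field ligands the CFSE gain from square planar is small, so a 3d d⁸ ion takes the sterically preferred tetrahedral geometry. → tetrahedral.
For [Ni(NO2)3(PMe3)]^-: Ligand charges: each nitro (N-bound nitrite) is −1; trimethylphosphine is neutral. With an overall charge of −1 the nickel centre must be in the +2 oxidation state. Group 10 minus oxidation state 2 gives a d⁸ configuration. Nitro (N-bound nitrite) and trimethylphosphine are strong-field ligands (high in the spectrochemical series). A 3d d⁸ ion with strong-field ligands gains enough CFSE to favour square planar over tetrahedral. → square planar.

[Ni(NCS)2(OH)2]^2-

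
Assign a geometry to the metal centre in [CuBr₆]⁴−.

Each bromide is −1; balancing the −4 overall charge requires Cu(II).
Group 11 minus oxidation state 2 gives a d⁹ configuration.
Coordination number: 6.
Six donors around a single metal centre give an octahedral coordination sphere.

octahedral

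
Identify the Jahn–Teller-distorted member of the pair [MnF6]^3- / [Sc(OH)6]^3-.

[MnF6]^3-

[MnF6]^3-: Each fluoride is −1; balancing the −3 overall charge requires Mn(III). Group 7 minus oxidation state 3 gives a d⁴ configuration. Fluoride is a weak-field ligand for a first-row metal, so the complex is high-spin. The t₂g³e_g¹ (high-spin) configuration has an unevenly filled e_g set; the Jahn–Teller theorem predicts a tetragonal distortion (typically axial elongation) to lift the degeneracy.
[Sc(OH)6]^3-: Ligand charges: each hydroxide is −1. With an overall charge of −3 the scandium centre must be in the +3 oxidation state. Sc sits in group 3, so the d-electron count is 3 − 3 = 0. The d⁰ configuration leaves the e_g set evenly filled (or empty) — no strong Jahn–Teller driving force.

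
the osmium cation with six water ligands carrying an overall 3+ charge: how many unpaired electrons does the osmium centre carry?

Ligand charges: water is neutral. With an overall charge of +3 the osmium centre must be in the +3 oxidation state.
Os sits in group 8, so the d-electron count is 8 − 3 = 5.
The spin state decides the count: a 5d ion has a large Δₒ and is invariably low-spin.
An octahedral low-spin d⁵ ion is t₂g⁵e_g⁰, giving 1 unpaired electron.

1 unpaired electron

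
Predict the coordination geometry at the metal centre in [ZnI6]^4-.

octahedral

Summing ligand charges against the −4 overall charge gives an oxidation state of +2 for zinc.
Zn sits in group 12, so the d-electron count is 12 − 2 = 10.
With 6 monodentate ligands the coordination number is 6.
Six donors around a single metal centre give an octahedral coordination sphere.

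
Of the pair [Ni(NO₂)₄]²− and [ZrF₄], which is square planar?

For [Ni(NO₂)₄]²−: Summing ligand charges against the −2 overall charge gives an oxidation state of +2 for nickel. Ni sits in group 10, so the d-electron count is 10 − 2 = 8. Nitro (N-bound nitrite) is a strong-field ligand (high in the spectrochemical series). A 3d d⁸ ion with strong-field ligands gains enough CFSE to favour square planar over tetrahedral. → square planar.
For [ZrF₄]: Summing ligand charges against the 0 overall charge gives an oxidation state of +4 for zirconium. Zirconium is a group-4 element; Zr(IV) is therefore d⁰. A d⁰ ion has no crystal-field stabilisation preference between square planar and tetrahedral, so four ligands adopt the sterically favoured tetrahedral geometry. → tetrahedral.

[Ni(NO₂)₄]²−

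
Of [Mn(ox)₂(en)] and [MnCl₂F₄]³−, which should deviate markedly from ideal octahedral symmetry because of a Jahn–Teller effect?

[MnCl₂F₄]³−

[Mn(ox)₂(en)]: Summing ligand charges against the 0 overall charge gives an oxidation state of +4 for manganese. Manganese is a group-7 element; Mn(IV) is therefore d³. The d³ configuration leaves the e_g set evenly filled (or empty) — no strong Jahn–Teller driving force.
[MnCl₂F₄]³−: Ligand charges: each chloride is −1; each fluoride is −1. With an overall charge of −3 the manganese centre must be in the +3 oxidation state. Group 7 minus oxidation state 3 gives a d⁴ configuration. Chloride and fluoride are weak-field ligands for a first-row metal, so the complex is high-spin. The t₂g³e_g¹ (high-spin) configuration has an unevenly filled e_g set; the Jahn–Teller theorem predicts a tetragonal distortion (typically axial elongation) to lift the degeneracy.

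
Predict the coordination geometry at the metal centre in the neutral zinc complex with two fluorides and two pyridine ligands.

Ligand charges: each fluoride is −1; pyridine is neutral. With an overall charge of 0 the zinc centre must be in the +2 oxidation state.
Group 12 minus oxidation state 2 gives a d¹⁰ configuration.
Coordination number: 4.
A d¹⁰ ion has no crystal-field stabilisation preference between square planar and tetrahedral, so four ligands adopt the sterically favoured tetrahedral geometry.

tetrahedral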